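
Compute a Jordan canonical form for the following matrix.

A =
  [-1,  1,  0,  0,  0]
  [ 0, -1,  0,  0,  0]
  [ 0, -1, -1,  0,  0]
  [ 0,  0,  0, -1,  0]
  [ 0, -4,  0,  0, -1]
J_2(-1) ⊕ J_1(-1) ⊕ J_1(-1) ⊕ J_1(-1)

The characteristic polynomial is
  det(x·I − A) = x^5 + 5*x^4 + 10*x^3 + 10*x^2 + 5*x + 1 = (x + 1)^5

Eigenvalues and multiplicities (the geometric multiplicity of λ is n − rank(A − λI), which equals the number of Jordan blocks for λ):
  λ = -1: algebraic multiplicity = 5, geometric multiplicity = 4

Determining the block sizes for each eigenvalue:
  λ = -1: 4 blocks summing to 5 forces exactly one block of size 2 and the rest size 1 → block sizes [2, 1, 1, 1]

Assembling the blocks gives a Jordan form
J =
  [-1,  1,  0,  0,  0]
  [ 0, -1,  0,  0,  0]
  [ 0,  0, -1,  0,  0]
  [ 0,  0,  0, -1,  0]
  [ 0,  0,  0,  0, -1]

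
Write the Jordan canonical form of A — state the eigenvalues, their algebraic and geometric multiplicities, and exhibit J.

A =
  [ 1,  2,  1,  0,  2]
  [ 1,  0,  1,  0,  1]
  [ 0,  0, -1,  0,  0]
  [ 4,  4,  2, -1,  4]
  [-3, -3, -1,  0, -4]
J_3(-1) ⊕ J_1(-1) ⊕ J_1(-1)

The characteristic polynomial is
  det(x·I − A) = x^5 + 5*x^4 + 10*x^3 + 10*x^2 + 5*x + 1 = (x + 1)^5

Eigenvalues and multiplicities (the geometric multiplicity of λ is n − rank(A − λI), which equals the number of Jordan blocks for λ):
  λ = -1: algebraic multiplicity = 5, geometric multiplicity = 3

Determining the block sizes for each eigenvalue:
  λ = -1: with am = 5 and gm = 3, the partition is not yet determined (e.g. several partitions of 5 into 3 parts exist). Let N = A − (-1)·I. Computing rank(N^1) = 2, rank(N^2) = 1, rank(N^3) = 0; the number of blocks of size ≥ j is rank(N^{j−1}) − rank(N^j), giving [3, 1, 1]. So we have 1 block(s) of size 3, 2 block(s) of size 1 → block sizes [3, 1, 1]

Assembling the blocks gives a Jordan form
J =
  [-1,  1,  0,  0,  0]
  [ 0, -1,  1,  0,  0]
  [ 0,  0, -1,  0,  0]
  [ 0,  0,  0, -1,  0]
  [ 0,  0,  0,  0, -1]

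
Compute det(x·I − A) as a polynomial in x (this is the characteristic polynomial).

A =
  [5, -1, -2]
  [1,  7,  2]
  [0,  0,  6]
x^3 - 18*x^2 + 108*x - 216

Expanding det(x·I − A) (e.g. by cofactor expansion or by noting that A is similar to its Jordan form J, which has the same characteristic polynomial as A) gives
  χ_A(x) = x^3 - 18*x^2 + 108*x - 216
which factors as (x - 6)^3. The eigenvalues (with algebraic multiplicities) are λ = 6 with multiplicity 3.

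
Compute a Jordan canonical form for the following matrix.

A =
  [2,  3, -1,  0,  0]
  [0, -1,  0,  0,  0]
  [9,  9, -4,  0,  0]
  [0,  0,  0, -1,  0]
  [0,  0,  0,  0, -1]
J_2(-1) ⊕ J_1(-1) ⊕ J_1(-1) ⊕ J_1(-1)

The characteristic polynomial is
  det(x·I − A) = x^5 + 5*x^4 + 10*x^3 + 10*x^2 + 5*x + 1 = (x + 1)^5

Eigenvalues and multiplicities (the geometric multiplicity of λ is n − rank(A − λI), which equals the number of Jordan blocks for λ):
  λ = -1: algebraic multiplicity = 5, geometric multiplicity = 4

Determining the block sizes for each eigenvalue:
  λ = -1: 4 blocks summing to 5 forces exactly one block of size 2 and the rest size 1 → block sizes [2, 1, 1, 1]

Assembling the blocks gives a Jordan form
J =
  [-1,  1,  0,  0,  0]
  [ 0, -1,  0,  0,  0]
  [ 0,  0, -1,  0,  0]
  [ 0,  0,  0, -1,  0]
  [ 0,  0,  0,  0, -1]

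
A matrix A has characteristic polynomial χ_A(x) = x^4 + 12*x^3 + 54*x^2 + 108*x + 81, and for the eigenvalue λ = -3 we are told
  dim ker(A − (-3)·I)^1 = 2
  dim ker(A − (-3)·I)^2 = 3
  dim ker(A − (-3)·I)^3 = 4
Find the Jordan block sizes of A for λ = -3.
Block sizes for λ = -3: [3, 1]

From the dimensions of kernels of powers, the number of Jordan blocks of size at least j is d_j − d_{j−1} where d_j = dim ker(N^j) (with d_0 = 0). Computing the differences gives [2, 1, 1].
The number of blocks of size exactly k is (#blocks of size ≥ k) − (#blocks of size ≥ k + 1), so the partition is: 1 block(s) of size 1, 1 block(s) of size 3.
In nonincreasing order the block sizes are [3, 1].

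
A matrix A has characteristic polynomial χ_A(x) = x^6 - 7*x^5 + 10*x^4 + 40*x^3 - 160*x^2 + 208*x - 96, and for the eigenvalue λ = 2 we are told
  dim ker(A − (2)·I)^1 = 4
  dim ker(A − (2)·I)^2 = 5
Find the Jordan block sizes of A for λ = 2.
Block sizes for λ = 2: [2, 1, 1, 1]

From the dimensions of kernels of powers, the number of Jordan blocks of size at least j is d_j − d_{j−1} where d_j = dim ker(N^j) (with d_0 = 0). Computing the differences gives [4, 1].
The number of blocks of size exactly k is (#blocks of size ≥ k) − (#blocks of size ≥ k + 1), so the partition is: 3 block(s) of size 1, 1 block(s) of size 2.
In nonincreasing order the block sizes are [2, 1, 1, 1].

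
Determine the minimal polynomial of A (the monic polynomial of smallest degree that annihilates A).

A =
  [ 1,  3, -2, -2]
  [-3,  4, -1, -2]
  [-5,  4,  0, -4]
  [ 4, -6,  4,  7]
x^3 - 9*x^2 + 27*x - 27

The characteristic polynomial is χ_A(x) = (x - 3)^4, so the eigenvalues are known. The minimal polynomial is
  m_A(x) = Π_λ (x − λ)^{k_λ}
where k_λ is the size of the *largest* Jordan block for λ (equivalently, the smallest k with (A − λI)^k v = 0 for every generalised eigenvector v of λ).

  λ = 3: largest Jordan block has size 3, contributing (x − 3)^3

So m_A(x) = (x - 3)^3 = x^3 - 9*x^2 + 27*x - 27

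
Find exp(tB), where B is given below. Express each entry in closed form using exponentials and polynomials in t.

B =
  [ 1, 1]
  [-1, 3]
e^{tB} =
  [-t*exp(2*t) + exp(2*t), t*exp(2*t)]
  [-t*exp(2*t), t*exp(2*t) + exp(2*t)]

Strategy: write B = P · J · P⁻¹ where J is a Jordan canonical form, so e^{tB} = P · e^{tJ} · P⁻¹, and e^{tJ} can be computed block-by-block.

B has Jordan form
J =
  [2, 1]
  [0, 2]
(up to reordering of blocks).

Per-block formulas:
  For a 2×2 Jordan block J_2(2): exp(t · J_2(2)) = e^(2t)·(I + t·N), where N is the 2×2 nilpotent shift.

After assembling e^{tJ} and conjugating by P, we get:

e^{tB} =
  [-t*exp(2*t) + exp(2*t), t*exp(2*t)]
  [-t*exp(2*t), t*exp(2*t) + exp(2*t)]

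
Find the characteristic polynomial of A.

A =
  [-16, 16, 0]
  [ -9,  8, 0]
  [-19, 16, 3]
x^3 + 5*x^2 - 8*x - 48

Expanding det(x·I − A) (e.g. by cofactor expansion or by noting that A is similar to its Jordan form J, which has the same characteristic polynomial as A) gives
  χ_A(x) = x^3 + 5*x^2 - 8*x - 48
which factors as (x - 3)*(x + 4)^2. The eigenvalues (with algebraic multiplicities) are λ = -4 with multiplicity 2, λ = 3 with multiplicity 1.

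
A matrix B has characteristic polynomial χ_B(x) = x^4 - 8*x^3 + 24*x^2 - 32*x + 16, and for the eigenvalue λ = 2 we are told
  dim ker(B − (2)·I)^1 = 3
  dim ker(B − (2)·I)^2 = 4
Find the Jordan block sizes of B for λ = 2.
Block sizes for λ = 2: [2, 1, 1]

From the dimensions of kernels of powers, the number of Jordan blocks of size at least j is d_j − d_{j−1} where d_j = dim ker(N^j) (with d_0 = 0). Computing the differences gives [3, 1].
The number of blocks of size exactly k is (#blocks of size ≥ k) − (#blocks of size ≥ k + 1), so the partition is: 2 block(s) of size 1, 1 block(s) of size 2.
In nonincreasing order the block sizes are [2, 1, 1].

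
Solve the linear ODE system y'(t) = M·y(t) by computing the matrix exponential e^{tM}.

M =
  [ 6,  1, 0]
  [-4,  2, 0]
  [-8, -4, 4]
e^{tM} =
  [2*t*exp(4*t) + exp(4*t), t*exp(4*t), 0]
  [-4*t*exp(4*t), -2*t*exp(4*t) + exp(4*t), 0]
  [-8*t*exp(4*t), -4*t*exp(4*t), exp(4*t)]

Strategy: write M = P · J · P⁻¹ where J is a Jordan canonical form, so e^{tM} = P · e^{tJ} · P⁻¹, and e^{tJ} can be computed block-by-block.

M has Jordan form
J =
  [4, 1, 0]
  [0, 4, 0]
  [0, 0, 4]
(up to reordering of blocks).

Per-block formulas:
  For a 2×2 Jordan block J_2(4): exp(t · J_2(4)) = e^(4t)·(I + t·N), where N is the 2×2 nilpotent shift.
  For a 1×1 block at λ = 4: exp(t · [4]) = [e^(4t)].

After assembling e^{tJ} and conjugating by P, we get:

e^{tM} =
  [2*t*exp(4*t) + exp(4*t), t*exp(4*t), 0]
  [-4*t*exp(4*t), -2*t*exp(4*t) + exp(4*t), 0]
  [-8*t*exp(4*t), -4*t*exp(4*t), exp(4*t)]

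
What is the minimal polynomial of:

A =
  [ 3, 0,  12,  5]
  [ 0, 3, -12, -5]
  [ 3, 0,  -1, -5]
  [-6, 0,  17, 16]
x^4 - 21*x^3 + 162*x^2 - 540*x + 648

The characteristic polynomial is χ_A(x) = (x - 6)^3*(x - 3), so the eigenvalues are known. The minimal polynomial is
  m_A(x) = Π_λ (x − λ)^{k_λ}
where k_λ is the size of the *largest* Jordan block for λ (equivalently, the smallest k with (A − λI)^k v = 0 for every generalised eigenvector v of λ).

  λ = 3: largest Jordan block has size 1, contributing (x − 3)
  λ = 6: largest Jordan block has size 3, contributing (x − 6)^3

So m_A(x) = (x - 6)^3*(x - 3) = x^4 - 21*x^3 + 162*x^2 - 540*x + 648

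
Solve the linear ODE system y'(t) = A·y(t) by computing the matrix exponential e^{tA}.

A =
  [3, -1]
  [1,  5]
e^{tA} =
  [-t*exp(4*t) + exp(4*t), -t*exp(4*t)]
  [t*exp(4*t), t*exp(4*t) + exp(4*t)]

Strategy: write A = P · J · P⁻¹ where J is a Jordan canonical form, so e^{tA} = P · e^{tJ} · P⁻¹, and e^{tJ} can be computed block-by-block.

A has Jordan form
J =
  [4, 1]
  [0, 4]
(up to reordering of blocks).

Per-block formulas:
  For a 2×2 Jordan block J_2(4): exp(t · J_2(4)) = e^(4t)·(I + t·N), where N is the 2×2 nilpotent shift.

After assembling e^{tJ} and conjugating by P, we get:

e^{tA} =
  [-t*exp(4*t) + exp(4*t), -t*exp(4*t)]
  [t*exp(4*t), t*exp(4*t) + exp(4*t)]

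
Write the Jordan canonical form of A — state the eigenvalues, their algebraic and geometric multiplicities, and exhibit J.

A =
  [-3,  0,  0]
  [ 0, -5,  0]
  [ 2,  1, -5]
J_2(-5) ⊕ J_1(-3)

The characteristic polynomial is
  det(x·I − A) = x^3 + 13*x^2 + 55*x + 75 = (x + 3)*(x + 5)^2

Eigenvalues and multiplicities (the geometric multiplicity of λ is n − rank(A − λI), which equals the number of Jordan blocks for λ):
  λ = -5: algebraic multiplicity = 2, geometric multiplicity = 1
  λ = -3: algebraic multiplicity = 1, geometric multiplicity = 1

Determining the block sizes for each eigenvalue:
  λ = -5: one block (gm = 1), so the single block has size am = 2 → block sizes [2]
  λ = -3: one block (gm = 1), so the single block has size am = 1 → block sizes [1]

Assembling the blocks gives a Jordan form
J =
  [-5,  1,  0]
  [ 0, -5,  0]
  [ 0,  0, -3]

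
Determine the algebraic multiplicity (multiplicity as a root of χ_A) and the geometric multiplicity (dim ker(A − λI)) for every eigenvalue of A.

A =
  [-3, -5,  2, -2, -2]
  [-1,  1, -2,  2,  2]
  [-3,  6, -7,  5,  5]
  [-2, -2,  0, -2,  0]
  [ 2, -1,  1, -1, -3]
λ = -4: alg = 2, geom = 1; λ = -2: alg = 3, geom = 2

Step 1 — factor the characteristic polynomial to read off the algebraic multiplicities:
  χ_A(x) = (x + 2)^3*(x + 4)^2

Step 2 — compute geometric multiplicities via the rank-nullity identity g(λ) = n − rank(A − λI):
  rank(A − (-4)·I) = 4, so dim ker(A − (-4)·I) = n − 4 = 1
  rank(A − (-2)·I) = 3, so dim ker(A − (-2)·I) = n − 3 = 2

Summary:
  λ = -4: algebraic multiplicity = 2, geometric multiplicity = 1
  λ = -2: algebraic multiplicity = 3, geometric multiplicity = 2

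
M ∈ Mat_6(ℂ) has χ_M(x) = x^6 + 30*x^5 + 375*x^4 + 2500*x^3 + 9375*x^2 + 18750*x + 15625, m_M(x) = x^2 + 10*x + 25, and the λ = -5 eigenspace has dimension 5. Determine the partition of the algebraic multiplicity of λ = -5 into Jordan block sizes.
Block sizes for λ = -5: [2, 1, 1, 1, 1]

Step 1 — from the characteristic polynomial, algebraic multiplicity of λ = -5 is 6. From dim ker(M − (-5)·I) = 5, there are exactly 5 Jordan blocks for λ = -5.
Step 2 — from the minimal polynomial, the factor (x + 5)^2 tells us the largest block for λ = -5 has size 2.
Step 3 — with total size 6, 5 blocks, and largest block 2, the block sizes (in nonincreasing order) are [2, 1, 1, 1, 1].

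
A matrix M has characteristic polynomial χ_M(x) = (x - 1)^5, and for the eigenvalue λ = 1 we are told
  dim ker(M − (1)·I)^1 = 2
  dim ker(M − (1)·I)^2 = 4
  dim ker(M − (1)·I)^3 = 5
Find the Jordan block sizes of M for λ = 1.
Block sizes for λ = 1: [3, 2]

From the dimensions of kernels of powers, the number of Jordan blocks of size at least j is d_j − d_{j−1} where d_j = dim ker(N^j) (with d_0 = 0). Computing the differences gives [2, 2, 1].
The number of blocks of size exactly k is (#blocks of size ≥ k) − (#blocks of size ≥ k + 1), so the partition is: 1 block(s) of size 2, 1 block(s) of size 3.
In nonincreasing order the block sizes are [3, 2].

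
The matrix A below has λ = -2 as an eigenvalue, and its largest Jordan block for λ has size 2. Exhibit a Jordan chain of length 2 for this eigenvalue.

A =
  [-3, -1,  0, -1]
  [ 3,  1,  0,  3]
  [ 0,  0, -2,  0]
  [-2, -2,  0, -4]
A Jordan chain for λ = -2 of length 2:
v_1 = (-1, 3, 0, -2)ᵀ
v_2 = (1, 0, 0, 0)ᵀ

Let N = A − (-2)·I. We want v_2 with N^2 v_2 = 0 but N^1 v_2 ≠ 0; then v_{j-1} := N · v_j for j = 2, …, 2.

Pick v_2 = (1, 0, 0, 0)ᵀ.
Then v_1 = N · v_2 = (-1, 3, 0, -2)ᵀ.

Sanity check: (A − (-2)·I) v_1 = (0, 0, 0, 0)ᵀ = 0. ✓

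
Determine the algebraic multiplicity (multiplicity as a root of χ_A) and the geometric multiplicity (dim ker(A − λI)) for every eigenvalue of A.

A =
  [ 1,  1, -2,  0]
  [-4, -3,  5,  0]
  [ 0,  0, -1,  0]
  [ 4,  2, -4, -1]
λ = -1: alg = 4, geom = 2

Step 1 — factor the characteristic polynomial to read off the algebraic multiplicities:
  χ_A(x) = (x + 1)^4

Step 2 — compute geometric multiplicities via the rank-nullity identity g(λ) = n − rank(A − λI):
  rank(A − (-1)·I) = 2, so dim ker(A − (-1)·I) = n − 2 = 2

Summary:
  λ = -1: algebraic multiplicity = 4, geometric multiplicity = 2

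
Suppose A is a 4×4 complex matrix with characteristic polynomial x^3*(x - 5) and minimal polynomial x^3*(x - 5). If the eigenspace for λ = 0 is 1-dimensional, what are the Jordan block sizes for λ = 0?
Block sizes for λ = 0: [3]

Step 1 — from the characteristic polynomial, algebraic multiplicity of λ = 0 is 3. From dim ker(A − (0)·I) = 1, there are exactly 1 Jordan blocks for λ = 0.
Step 2 — from the minimal polynomial, the factor (x − 0)^3 tells us the largest block for λ = 0 has size 3.
Step 3 — with total size 3, 1 blocks, and largest block 3, the block sizes (in nonincreasing order) are [3].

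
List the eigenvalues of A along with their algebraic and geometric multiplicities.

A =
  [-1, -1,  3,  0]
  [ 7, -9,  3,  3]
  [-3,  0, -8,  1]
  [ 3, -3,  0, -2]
λ = -5: alg = 4, geom = 2

Step 1 — factor the characteristic polynomial to read off the algebraic multiplicities:
  χ_A(x) = (x + 5)^4

Step 2 — compute geometric multiplicities via the rank-nullity identity g(λ) = n − rank(A − λI):
  rank(A − (-5)·I) = 2, so dim ker(A − (-5)·I) = n − 2 = 2

Summary:
  λ = -5: algebraic multiplicity = 4, geometric multiplicity = 2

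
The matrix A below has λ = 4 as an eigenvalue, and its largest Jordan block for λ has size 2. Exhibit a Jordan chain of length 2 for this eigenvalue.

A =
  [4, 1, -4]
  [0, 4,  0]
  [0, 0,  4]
A Jordan chain for λ = 4 of length 2:
v_1 = (1, 0, 0)ᵀ
v_2 = (0, 1, 0)ᵀ

Let N = A − (4)·I. We want v_2 with N^2 v_2 = 0 but N^1 v_2 ≠ 0; then v_{j-1} := N · v_j for j = 2, …, 2.

Pick v_2 = (0, 1, 0)ᵀ.
Then v_1 = N · v_2 = (1, 0, 0)ᵀ.

Sanity check: (A − (4)·I) v_1 = (0, 0, 0)ᵀ = 0. ✓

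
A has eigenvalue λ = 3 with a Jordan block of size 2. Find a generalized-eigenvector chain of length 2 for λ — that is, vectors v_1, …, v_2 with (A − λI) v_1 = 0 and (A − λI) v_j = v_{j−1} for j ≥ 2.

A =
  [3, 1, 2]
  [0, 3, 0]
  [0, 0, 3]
A Jordan chain for λ = 3 of length 2:
v_1 = (1, 0, 0)ᵀ
v_2 = (0, 1, 0)ᵀ

Let N = A − (3)·I. We want v_2 with N^2 v_2 = 0 but N^1 v_2 ≠ 0; then v_{j-1} := N · v_j for j = 2, …, 2.

Pick v_2 = (0, 1, 0)ᵀ.
Then v_1 = N · v_2 = (1, 0, 0)ᵀ.

Sanity check: (A − (3)·I) v_1 = (0, 0, 0)ᵀ = 0. ✓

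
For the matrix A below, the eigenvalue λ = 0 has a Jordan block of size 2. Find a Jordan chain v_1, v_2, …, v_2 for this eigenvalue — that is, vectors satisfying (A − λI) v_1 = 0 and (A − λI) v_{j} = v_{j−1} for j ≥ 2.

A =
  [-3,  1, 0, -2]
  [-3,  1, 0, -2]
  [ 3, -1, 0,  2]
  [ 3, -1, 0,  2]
A Jordan chain for λ = 0 of length 2:
v_1 = (-3, -3, 3, 3)ᵀ
v_2 = (1, 0, 0, 0)ᵀ

Let N = A − (0)·I. We want v_2 with N^2 v_2 = 0 but N^1 v_2 ≠ 0; then v_{j-1} := N · v_j for j = 2, …, 2.

Pick v_2 = (1, 0, 0, 0)ᵀ.
Then v_1 = N · v_2 = (-3, -3, 3, 3)ᵀ.

Sanity check: (A − (0)·I) v_1 = (0, 0, 0, 0)ᵀ = 0. ✓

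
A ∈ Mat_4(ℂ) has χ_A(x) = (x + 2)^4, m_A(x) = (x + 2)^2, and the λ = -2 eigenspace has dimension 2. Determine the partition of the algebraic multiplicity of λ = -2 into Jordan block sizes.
Block sizes for λ = -2: [2, 2]

Step 1 — from the characteristic polynomial, algebraic multiplicity of λ = -2 is 4. From dim ker(A − (-2)·I) = 2, there are exactly 2 Jordan blocks for λ = -2.
Step 2 — from the minimal polynomial, the factor (x + 2)^2 tells us the largest block for λ = -2 has size 2.
Step 3 — with total size 4, 2 blocks, and largest block 2, the block sizes (in nonincreasing order) are [2, 2].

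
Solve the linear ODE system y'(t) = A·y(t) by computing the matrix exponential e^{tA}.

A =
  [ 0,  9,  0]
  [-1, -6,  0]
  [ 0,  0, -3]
e^{tA} =
  [3*t*exp(-3*t) + exp(-3*t), 9*t*exp(-3*t), 0]
  [-t*exp(-3*t), -3*t*exp(-3*t) + exp(-3*t), 0]
  [0, 0, exp(-3*t)]

Strategy: write A = P · J · P⁻¹ where J is a Jordan canonical form, so e^{tA} = P · e^{tJ} · P⁻¹, and e^{tJ} can be computed block-by-block.

A has Jordan form
J =
  [-3,  1,  0]
  [ 0, -3,  0]
  [ 0,  0, -3]
(up to reordering of blocks).

Per-block formulas:
  For a 2×2 Jordan block J_2(-3): exp(t · J_2(-3)) = e^(-3t)·(I + t·N), where N is the 2×2 nilpotent shift.
  For a 1×1 block at λ = -3: exp(t · [-3]) = [e^(-3t)].

After assembling e^{tJ} and conjugating by P, we get:

e^{tA} =
  [3*t*exp(-3*t) + exp(-3*t), 9*t*exp(-3*t), 0]
  [-t*exp(-3*t), -3*t*exp(-3*t) + exp(-3*t), 0]
  [0, 0, exp(-3*t)]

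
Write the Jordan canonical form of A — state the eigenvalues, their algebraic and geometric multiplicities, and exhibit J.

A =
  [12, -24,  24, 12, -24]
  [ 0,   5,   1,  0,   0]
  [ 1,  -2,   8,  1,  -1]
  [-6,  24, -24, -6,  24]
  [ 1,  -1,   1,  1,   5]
J_1(0) ⊕ J_3(6) ⊕ J_1(6)

The characteristic polynomial is
  det(x·I − A) = x^5 - 24*x^4 + 216*x^3 - 864*x^2 + 1296*x = x*(x - 6)^4

Eigenvalues and multiplicities (the geometric multiplicity of λ is n − rank(A − λI), which equals the number of Jordan blocks for λ):
  λ = 0: algebraic multiplicity = 1, geometric multiplicity = 1
  λ = 6: algebraic multiplicity = 4, geometric multiplicity = 2

Determining the block sizes for each eigenvalue:
  λ = 0: one block (gm = 1), so the single block has size am = 1 → block sizes [1]
  λ = 6: with am = 4 and gm = 2, the partition is not yet determined (e.g. several partitions of 4 into 2 parts exist). Let N = A − (6)·I. Computing rank(N^1) = 3, rank(N^2) = 2, rank(N^3) = 1; the number of blocks of size ≥ j is rank(N^{j−1}) − rank(N^j), giving [2, 1, 1]. So we have 1 block(s) of size 3, 1 block(s) of size 1 → block sizes [3, 1]

Assembling the blocks gives a Jordan form
J =
  [0, 0, 0, 0, 0]
  [0, 6, 1, 0, 0]
  [0, 0, 6, 1, 0]
  [0, 0, 0, 6, 0]
  [0, 0, 0, 0, 6]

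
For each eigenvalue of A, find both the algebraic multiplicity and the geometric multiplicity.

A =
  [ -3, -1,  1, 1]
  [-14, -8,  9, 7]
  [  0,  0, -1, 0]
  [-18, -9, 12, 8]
λ = -1: alg = 4, geom = 2

Step 1 — factor the characteristic polynomial to read off the algebraic multiplicities:
  χ_A(x) = (x + 1)^4

Step 2 — compute geometric multiplicities via the rank-nullity identity g(λ) = n − rank(A − λI):
  rank(A − (-1)·I) = 2, so dim ker(A − (-1)·I) = n − 2 = 2

Summary:
  λ = -1: algebraic multiplicity = 4, geometric multiplicity = 2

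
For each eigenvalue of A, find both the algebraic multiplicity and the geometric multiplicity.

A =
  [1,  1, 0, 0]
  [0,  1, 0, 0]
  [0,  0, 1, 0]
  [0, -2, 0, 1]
λ = 1: alg = 4, geom = 3

Step 1 — factor the characteristic polynomial to read off the algebraic multiplicities:
  χ_A(x) = (x - 1)^4

Step 2 — compute geometric multiplicities via the rank-nullity identity g(λ) = n − rank(A − λI):
  rank(A − (1)·I) = 1, so dim ker(A − (1)·I) = n − 1 = 3

Summary:
  λ = 1: algebraic multiplicity = 4, geometric multiplicity = 3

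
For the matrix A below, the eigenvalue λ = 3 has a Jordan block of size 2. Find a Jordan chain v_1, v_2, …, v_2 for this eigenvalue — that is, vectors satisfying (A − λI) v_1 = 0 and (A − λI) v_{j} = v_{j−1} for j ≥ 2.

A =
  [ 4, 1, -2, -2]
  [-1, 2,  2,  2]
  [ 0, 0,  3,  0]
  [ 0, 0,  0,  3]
A Jordan chain for λ = 3 of length 2:
v_1 = (1, -1, 0, 0)ᵀ
v_2 = (1, 0, 0, 0)ᵀ

Let N = A − (3)·I. We want v_2 with N^2 v_2 = 0 but N^1 v_2 ≠ 0; then v_{j-1} := N · v_j for j = 2, …, 2.

Pick v_2 = (1, 0, 0, 0)ᵀ.
Then v_1 = N · v_2 = (1, -1, 0, 0)ᵀ.

Sanity check: (A − (3)·I) v_1 = (0, 0, 0, 0)ᵀ = 0. ✓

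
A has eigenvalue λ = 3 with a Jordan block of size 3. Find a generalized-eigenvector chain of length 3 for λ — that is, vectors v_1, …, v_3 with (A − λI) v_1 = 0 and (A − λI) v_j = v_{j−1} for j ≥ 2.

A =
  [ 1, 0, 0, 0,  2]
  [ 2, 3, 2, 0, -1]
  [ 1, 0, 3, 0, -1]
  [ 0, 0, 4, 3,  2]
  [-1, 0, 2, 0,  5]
A Jordan chain for λ = 3 of length 3:
v_1 = (2, -1, -1, 2, 2)ᵀ
v_2 = (-2, 2, 1, 0, -1)ᵀ
v_3 = (1, 0, 0, 0, 0)ᵀ

Let N = A − (3)·I. We want v_3 with N^3 v_3 = 0 but N^2 v_3 ≠ 0; then v_{j-1} := N · v_j for j = 3, …, 2.

Pick v_3 = (1, 0, 0, 0, 0)ᵀ.
Then v_2 = N · v_3 = (-2, 2, 1, 0, -1)ᵀ.
Then v_1 = N · v_2 = (2, -1, -1, 2, 2)ᵀ.

Sanity check: (A − (3)·I) v_1 = (0, 0, 0, 0, 0)ᵀ = 0. ✓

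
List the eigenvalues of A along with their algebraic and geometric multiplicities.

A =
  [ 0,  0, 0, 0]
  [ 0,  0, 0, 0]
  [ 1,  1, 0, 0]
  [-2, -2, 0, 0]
λ = 0: alg = 4, geom = 3

Step 1 — factor the characteristic polynomial to read off the algebraic multiplicities:
  χ_A(x) = x^4

Step 2 — compute geometric multiplicities via the rank-nullity identity g(λ) = n − rank(A − λI):
  rank(A − (0)·I) = 1, so dim ker(A − (0)·I) = n − 1 = 3

Summary:
  λ = 0: algebraic multiplicity = 4, geometric multiplicity = 3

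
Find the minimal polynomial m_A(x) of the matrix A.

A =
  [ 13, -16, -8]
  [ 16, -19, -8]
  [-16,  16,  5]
x^2 - 2*x - 15

The characteristic polynomial is χ_A(x) = (x - 5)*(x + 3)^2, so the eigenvalues are known. The minimal polynomial is
  m_A(x) = Π_λ (x − λ)^{k_λ}
where k_λ is the size of the *largest* Jordan block for λ (equivalently, the smallest k with (A − λI)^k v = 0 for every generalised eigenvector v of λ).

  λ = -3: largest Jordan block has size 1, contributing (x + 3)
  λ = 5: largest Jordan block has size 1, contributing (x − 5)

So m_A(x) = (x - 5)*(x + 3) = x^2 - 2*x - 15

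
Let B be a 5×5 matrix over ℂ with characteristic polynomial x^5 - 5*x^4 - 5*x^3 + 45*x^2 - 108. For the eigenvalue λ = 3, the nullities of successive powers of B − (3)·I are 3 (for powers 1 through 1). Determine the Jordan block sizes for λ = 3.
Block sizes for λ = 3: [1, 1, 1]

From the dimensions of kernels of powers, the number of Jordan blocks of size at least j is d_j − d_{j−1} where d_j = dim ker(N^j) (with d_0 = 0). Computing the differences gives [3].
The number of blocks of size exactly k is (#blocks of size ≥ k) − (#blocks of size ≥ k + 1), so the partition is: 3 block(s) of size 1.
In nonincreasing order the block sizes are [1, 1, 1].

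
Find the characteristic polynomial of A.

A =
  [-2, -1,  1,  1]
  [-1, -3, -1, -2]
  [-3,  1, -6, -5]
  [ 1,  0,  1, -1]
x^4 + 12*x^3 + 54*x^2 + 108*x + 81

Expanding det(x·I − A) (e.g. by cofactor expansion or by noting that A is similar to its Jordan form J, which has the same characteristic polynomial as A) gives
  χ_A(x) = x^4 + 12*x^3 + 54*x^2 + 108*x + 81
which factors as (x + 3)^4. The eigenvalues (with algebraic multiplicities) are λ = -3 with multiplicity 4.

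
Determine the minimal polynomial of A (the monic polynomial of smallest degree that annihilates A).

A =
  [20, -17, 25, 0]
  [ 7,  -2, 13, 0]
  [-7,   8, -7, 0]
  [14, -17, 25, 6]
x^3 - 11*x^2 + 24*x + 36

The characteristic polynomial is χ_A(x) = (x - 6)^3*(x + 1), so the eigenvalues are known. The minimal polynomial is
  m_A(x) = Π_λ (x − λ)^{k_λ}
where k_λ is the size of the *largest* Jordan block for λ (equivalently, the smallest k with (A − λI)^k v = 0 for every generalised eigenvector v of λ).

  λ = -1: largest Jordan block has size 1, contributing (x + 1)
  λ = 6: largest Jordan block has size 2, contributing (x − 6)^2

So m_A(x) = (x - 6)^2*(x + 1) = x^3 - 11*x^2 + 24*x + 36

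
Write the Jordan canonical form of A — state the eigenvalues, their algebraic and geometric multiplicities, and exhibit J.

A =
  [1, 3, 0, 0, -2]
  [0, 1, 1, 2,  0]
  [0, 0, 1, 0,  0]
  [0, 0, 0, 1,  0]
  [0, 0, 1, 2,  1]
J_3(1) ⊕ J_1(1) ⊕ J_1(1)

The characteristic polynomial is
  det(x·I − A) = x^5 - 5*x^4 + 10*x^3 - 10*x^2 + 5*x - 1 = (x - 1)^5

Eigenvalues and multiplicities (the geometric multiplicity of λ is n − rank(A − λI), which equals the number of Jordan blocks for λ):
  λ = 1: algebraic multiplicity = 5, geometric multiplicity = 3

Determining the block sizes for each eigenvalue:
  λ = 1: with am = 5 and gm = 3, the partition is not yet determined (e.g. several partitions of 5 into 3 parts exist). Let N = A − (1)·I. Computing rank(N^1) = 2, rank(N^2) = 1, rank(N^3) = 0; the number of blocks of size ≥ j is rank(N^{j−1}) − rank(N^j), giving [3, 1, 1]. So we have 1 block(s) of size 3, 2 block(s) of size 1 → block sizes [3, 1, 1]

Assembling the blocks gives a Jordan form
J =
  [1, 1, 0, 0, 0]
  [0, 1, 1, 0, 0]
  [0, 0, 1, 0, 0]
  [0, 0, 0, 1, 0]
  [0, 0, 0, 0, 1]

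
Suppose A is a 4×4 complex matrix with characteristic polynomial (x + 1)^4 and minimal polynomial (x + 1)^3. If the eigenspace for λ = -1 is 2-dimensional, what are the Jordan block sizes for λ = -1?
Block sizes for λ = -1: [3, 1]

Step 1 — from the characteristic polynomial, algebraic multiplicity of λ = -1 is 4. From dim ker(A − (-1)·I) = 2, there are exactly 2 Jordan blocks for λ = -1.
Step 2 — from the minimal polynomial, the factor (x + 1)^3 tells us the largest block for λ = -1 has size 3.
Step 3 — with total size 4, 2 blocks, and largest block 3, the block sizes (in nonincreasing order) are [3, 1].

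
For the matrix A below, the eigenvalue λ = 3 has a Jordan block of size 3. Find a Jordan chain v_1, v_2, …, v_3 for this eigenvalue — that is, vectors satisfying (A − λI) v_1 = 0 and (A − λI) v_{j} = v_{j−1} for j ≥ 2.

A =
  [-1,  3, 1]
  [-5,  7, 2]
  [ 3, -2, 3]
A Jordan chain for λ = 3 of length 3:
v_1 = (4, 6, -2)ᵀ
v_2 = (-4, -5, 3)ᵀ
v_3 = (1, 0, 0)ᵀ

Let N = A − (3)·I. We want v_3 with N^3 v_3 = 0 but N^2 v_3 ≠ 0; then v_{j-1} := N · v_j for j = 3, …, 2.

Pick v_3 = (1, 0, 0)ᵀ.
Then v_2 = N · v_3 = (-4, -5, 3)ᵀ.
Then v_1 = N · v_2 = (4, 6, -2)ᵀ.

Sanity check: (A − (3)·I) v_1 = (0, 0, 0)ᵀ = 0. ✓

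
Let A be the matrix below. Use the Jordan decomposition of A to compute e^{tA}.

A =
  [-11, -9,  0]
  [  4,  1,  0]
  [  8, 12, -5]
e^{tA} =
  [-6*t*exp(-5*t) + exp(-5*t), -9*t*exp(-5*t), 0]
  [4*t*exp(-5*t), 6*t*exp(-5*t) + exp(-5*t), 0]
  [8*t*exp(-5*t), 12*t*exp(-5*t), exp(-5*t)]

Strategy: write A = P · J · P⁻¹ where J is a Jordan canonical form, so e^{tA} = P · e^{tJ} · P⁻¹, and e^{tJ} can be computed block-by-block.

A has Jordan form
J =
  [-5,  1,  0]
  [ 0, -5,  0]
  [ 0,  0, -5]
(up to reordering of blocks).

Per-block formulas:
  For a 1×1 block at λ = -5: exp(t · [-5]) = [e^(-5t)].
  For a 2×2 Jordan block J_2(-5): exp(t · J_2(-5)) = e^(-5t)·(I + t·N), where N is the 2×2 nilpotent shift.

After assembling e^{tJ} and conjugating by P, we get:

e^{tA} =
  [-6*t*exp(-5*t) + exp(-5*t), -9*t*exp(-5*t), 0]
  [4*t*exp(-5*t), 6*t*exp(-5*t) + exp(-5*t), 0]
  [8*t*exp(-5*t), 12*t*exp(-5*t), exp(-5*t)]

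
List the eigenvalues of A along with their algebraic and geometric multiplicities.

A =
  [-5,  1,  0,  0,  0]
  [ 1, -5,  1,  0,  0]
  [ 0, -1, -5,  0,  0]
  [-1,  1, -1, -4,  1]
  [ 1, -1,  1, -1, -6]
λ = -5: alg = 5, geom = 2

Step 1 — factor the characteristic polynomial to read off the algebraic multiplicities:
  χ_A(x) = (x + 5)^5

Step 2 — compute geometric multiplicities via the rank-nullity identity g(λ) = n − rank(A − λI):
  rank(A − (-5)·I) = 3, so dim ker(A − (-5)·I) = n − 3 = 2

Summary:
  λ = -5: algebraic multiplicity = 5, geometric multiplicity = 2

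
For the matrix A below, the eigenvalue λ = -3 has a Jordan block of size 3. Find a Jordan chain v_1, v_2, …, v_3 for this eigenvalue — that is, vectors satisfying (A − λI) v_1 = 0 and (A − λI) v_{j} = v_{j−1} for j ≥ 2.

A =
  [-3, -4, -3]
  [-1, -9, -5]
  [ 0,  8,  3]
A Jordan chain for λ = -3 of length 3:
v_1 = (4, 6, -8)ᵀ
v_2 = (0, -1, 0)ᵀ
v_3 = (1, 0, 0)ᵀ

Let N = A − (-3)·I. We want v_3 with N^3 v_3 = 0 but N^2 v_3 ≠ 0; then v_{j-1} := N · v_j for j = 3, …, 2.

Pick v_3 = (1, 0, 0)ᵀ.
Then v_2 = N · v_3 = (0, -1, 0)ᵀ.
Then v_1 = N · v_2 = (4, 6, -8)ᵀ.

Sanity check: (A − (-3)·I) v_1 = (0, 0, 0)ᵀ = 0. ✓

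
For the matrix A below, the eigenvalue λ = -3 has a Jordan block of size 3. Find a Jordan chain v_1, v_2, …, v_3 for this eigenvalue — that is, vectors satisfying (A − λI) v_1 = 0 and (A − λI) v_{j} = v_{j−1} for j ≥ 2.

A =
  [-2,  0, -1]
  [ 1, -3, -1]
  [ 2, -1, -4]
A Jordan chain for λ = -3 of length 3:
v_1 = (-1, -1, -1)ᵀ
v_2 = (1, 1, 2)ᵀ
v_3 = (1, 0, 0)ᵀ

Let N = A − (-3)·I. We want v_3 with N^3 v_3 = 0 but N^2 v_3 ≠ 0; then v_{j-1} := N · v_j for j = 3, …, 2.

Pick v_3 = (1, 0, 0)ᵀ.
Then v_2 = N · v_3 = (1, 1, 2)ᵀ.
Then v_1 = N · v_2 = (-1, -1, -1)ᵀ.

Sanity check: (A − (-3)·I) v_1 = (0, 0, 0)ᵀ = 0. ✓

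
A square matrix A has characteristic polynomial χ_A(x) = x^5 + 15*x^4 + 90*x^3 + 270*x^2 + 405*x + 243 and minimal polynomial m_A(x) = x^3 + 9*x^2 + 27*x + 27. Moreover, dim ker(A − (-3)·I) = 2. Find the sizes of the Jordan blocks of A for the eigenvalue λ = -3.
Block sizes for λ = -3: [3, 2]

Step 1 — from the characteristic polynomial, algebraic multiplicity of λ = -3 is 5. From dim ker(A − (-3)·I) = 2, there are exactly 2 Jordan blocks for λ = -3.
Step 2 — from the minimal polynomial, the factor (x + 3)^3 tells us the largest block for λ = -3 has size 3.
Step 3 — with total size 5, 2 blocks, and largest block 3, the block sizes (in nonincreasing order) are [3, 2].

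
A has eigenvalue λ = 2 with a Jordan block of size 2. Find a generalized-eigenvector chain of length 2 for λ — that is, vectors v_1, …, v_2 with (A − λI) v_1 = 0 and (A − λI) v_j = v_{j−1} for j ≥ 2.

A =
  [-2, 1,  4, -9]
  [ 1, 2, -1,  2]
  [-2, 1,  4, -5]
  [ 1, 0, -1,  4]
A Jordan chain for λ = 2 of length 2:
v_1 = (-4, 1, -2, 1)ᵀ
v_2 = (1, 0, 0, 0)ᵀ

Let N = A − (2)·I. We want v_2 with N^2 v_2 = 0 but N^1 v_2 ≠ 0; then v_{j-1} := N · v_j for j = 2, …, 2.

Pick v_2 = (1, 0, 0, 0)ᵀ.
Then v_1 = N · v_2 = (-4, 1, -2, 1)ᵀ.

Sanity check: (A − (2)·I) v_1 = (0, 0, 0, 0)ᵀ = 0. ✓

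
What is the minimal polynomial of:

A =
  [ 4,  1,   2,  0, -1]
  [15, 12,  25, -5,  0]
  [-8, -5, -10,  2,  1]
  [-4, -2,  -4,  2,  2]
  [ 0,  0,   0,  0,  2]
x^3 - 6*x^2 + 12*x - 8

The characteristic polynomial is χ_A(x) = (x - 2)^5, so the eigenvalues are known. The minimal polynomial is
  m_A(x) = Π_λ (x − λ)^{k_λ}
where k_λ is the size of the *largest* Jordan block for λ (equivalently, the smallest k with (A − λI)^k v = 0 for every generalised eigenvector v of λ).

  λ = 2: largest Jordan block has size 3, contributing (x − 2)^3

So m_A(x) = (x - 2)^3 = x^3 - 6*x^2 + 12*x - 8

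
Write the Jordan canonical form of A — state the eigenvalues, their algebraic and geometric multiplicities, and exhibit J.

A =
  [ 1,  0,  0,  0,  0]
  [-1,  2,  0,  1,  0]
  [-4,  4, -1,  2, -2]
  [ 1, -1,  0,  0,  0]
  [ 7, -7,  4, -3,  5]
J_2(1) ⊕ J_1(1) ⊕ J_1(1) ⊕ J_1(3)

The characteristic polynomial is
  det(x·I − A) = x^5 - 7*x^4 + 18*x^3 - 22*x^2 + 13*x - 3 = (x - 3)*(x - 1)^4

Eigenvalues and multiplicities (the geometric multiplicity of λ is n − rank(A − λI), which equals the number of Jordan blocks for λ):
  λ = 1: algebraic multiplicity = 4, geometric multiplicity = 3
  λ = 3: algebraic multiplicity = 1, geometric multiplicity = 1

Determining the block sizes for each eigenvalue:
  λ = 1: 3 blocks summing to 4 forces exactly one block of size 2 and the rest size 1 → block sizes [2, 1, 1]
  λ = 3: one block (gm = 1), so the single block has size am = 1 → block sizes [1]

Assembling the blocks gives a Jordan form
J =
  [1, 1, 0, 0, 0]
  [0, 1, 0, 0, 0]
  [0, 0, 1, 0, 0]
  [0, 0, 0, 1, 0]
  [0, 0, 0, 0, 3]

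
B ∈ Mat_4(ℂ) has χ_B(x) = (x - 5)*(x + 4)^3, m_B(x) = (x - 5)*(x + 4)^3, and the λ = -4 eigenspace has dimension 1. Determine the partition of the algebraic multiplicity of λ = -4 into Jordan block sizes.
Block sizes for λ = -4: [3]

Step 1 — from the characteristic polynomial, algebraic multiplicity of λ = -4 is 3. From dim ker(B − (-4)·I) = 1, there are exactly 1 Jordan blocks for λ = -4.
Step 2 — from the minimal polynomial, the factor (x + 4)^3 tells us the largest block for λ = -4 has size 3.
Step 3 — with total size 3, 1 blocks, and largest block 3, the block sizes (in nonincreasing order) are [3].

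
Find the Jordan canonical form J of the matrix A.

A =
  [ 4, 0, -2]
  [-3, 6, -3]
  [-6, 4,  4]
J_2(4) ⊕ J_1(6)

The characteristic polynomial is
  det(x·I − A) = x^3 - 14*x^2 + 64*x - 96 = (x - 6)*(x - 4)^2

Eigenvalues and multiplicities (the geometric multiplicity of λ is n − rank(A − λI), which equals the number of Jordan blocks for λ):
  λ = 4: algebraic multiplicity = 2, geometric multiplicity = 1
  λ = 6: algebraic multiplicity = 1, geometric multiplicity = 1

Determining the block sizes for each eigenvalue:
  λ = 4: one block (gm = 1), so the single block has size am = 2 → block sizes [2]
  λ = 6: one block (gm = 1), so the single block has size am = 1 → block sizes [1]

Assembling the blocks gives a Jordan form
J =
  [4, 1, 0]
  [0, 4, 0]
  [0, 0, 6]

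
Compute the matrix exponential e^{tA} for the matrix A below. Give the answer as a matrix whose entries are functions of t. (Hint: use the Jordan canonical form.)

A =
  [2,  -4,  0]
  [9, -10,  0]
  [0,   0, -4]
e^{tA} =
  [6*t*exp(-4*t) + exp(-4*t), -4*t*exp(-4*t), 0]
  [9*t*exp(-4*t), -6*t*exp(-4*t) + exp(-4*t), 0]
  [0, 0, exp(-4*t)]

Strategy: write A = P · J · P⁻¹ where J is a Jordan canonical form, so e^{tA} = P · e^{tJ} · P⁻¹, and e^{tJ} can be computed block-by-block.

A has Jordan form
J =
  [-4,  1,  0]
  [ 0, -4,  0]
  [ 0,  0, -4]
(up to reordering of blocks).

Per-block formulas:
  For a 2×2 Jordan block J_2(-4): exp(t · J_2(-4)) = e^(-4t)·(I + t·N), where N is the 2×2 nilpotent shift.
  For a 1×1 block at λ = -4: exp(t · [-4]) = [e^(-4t)].

After assembling e^{tJ} and conjugating by P, we get:

e^{tA} =
  [6*t*exp(-4*t) + exp(-4*t), -4*t*exp(-4*t), 0]
  [9*t*exp(-4*t), -6*t*exp(-4*t) + exp(-4*t), 0]
  [0, 0, exp(-4*t)]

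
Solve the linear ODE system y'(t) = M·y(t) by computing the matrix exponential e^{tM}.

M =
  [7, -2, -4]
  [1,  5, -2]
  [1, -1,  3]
e^{tM} =
  [-t^2*exp(5*t) + 2*t*exp(5*t) + exp(5*t), -2*t*exp(5*t), 2*t^2*exp(5*t) - 4*t*exp(5*t)]
  [t*exp(5*t), exp(5*t), -2*t*exp(5*t)]
  [-t^2*exp(5*t)/2 + t*exp(5*t), -t*exp(5*t), t^2*exp(5*t) - 2*t*exp(5*t) + exp(5*t)]

Strategy: write M = P · J · P⁻¹ where J is a Jordan canonical form, so e^{tM} = P · e^{tJ} · P⁻¹, and e^{tJ} can be computed block-by-block.

M has Jordan form
J =
  [5, 1, 0]
  [0, 5, 1]
  [0, 0, 5]
(up to reordering of blocks).

Per-block formulas:
  For a 3×3 Jordan block J_3(5): exp(t · J_3(5)) = e^(5t)·(I + t·N + (t^2/2)·N^2), where N is the 3×3 nilpotent shift.

After assembling e^{tJ} and conjugating by P, we get:

e^{tM} =
  [-t^2*exp(5*t) + 2*t*exp(5*t) + exp(5*t), -2*t*exp(5*t), 2*t^2*exp(5*t) - 4*t*exp(5*t)]
  [t*exp(5*t), exp(5*t), -2*t*exp(5*t)]
  [-t^2*exp(5*t)/2 + t*exp(5*t), -t*exp(5*t), t^2*exp(5*t) - 2*t*exp(5*t) + exp(5*t)]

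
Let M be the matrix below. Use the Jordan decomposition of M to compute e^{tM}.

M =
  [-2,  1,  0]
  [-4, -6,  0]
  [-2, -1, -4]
e^{tM} =
  [2*t*exp(-4*t) + exp(-4*t), t*exp(-4*t), 0]
  [-4*t*exp(-4*t), -2*t*exp(-4*t) + exp(-4*t), 0]
  [-2*t*exp(-4*t), -t*exp(-4*t), exp(-4*t)]

Strategy: write M = P · J · P⁻¹ where J is a Jordan canonical form, so e^{tM} = P · e^{tJ} · P⁻¹, and e^{tJ} can be computed block-by-block.

M has Jordan form
J =
  [-4,  1,  0]
  [ 0, -4,  0]
  [ 0,  0, -4]
(up to reordering of blocks).

Per-block formulas:
  For a 1×1 block at λ = -4: exp(t · [-4]) = [e^(-4t)].
  For a 2×2 Jordan block J_2(-4): exp(t · J_2(-4)) = e^(-4t)·(I + t·N), where N is the 2×2 nilpotent shift.

After assembling e^{tJ} and conjugating by P, we get:

e^{tM} =
  [2*t*exp(-4*t) + exp(-4*t), t*exp(-4*t), 0]
  [-4*t*exp(-4*t), -2*t*exp(-4*t) + exp(-4*t), 0]
  [-2*t*exp(-4*t), -t*exp(-4*t), exp(-4*t)]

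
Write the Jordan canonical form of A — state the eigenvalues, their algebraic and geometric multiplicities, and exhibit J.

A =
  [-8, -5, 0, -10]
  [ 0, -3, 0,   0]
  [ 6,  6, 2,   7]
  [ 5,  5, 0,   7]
J_1(-3) ⊕ J_1(-3) ⊕ J_2(2)

The characteristic polynomial is
  det(x·I − A) = x^4 + 2*x^3 - 11*x^2 - 12*x + 36 = (x - 2)^2*(x + 3)^2

Eigenvalues and multiplicities (the geometric multiplicity of λ is n − rank(A − λI), which equals the number of Jordan blocks for λ):
  λ = -3: algebraic multiplicity = 2, geometric multiplicity = 2
  λ = 2: algebraic multiplicity = 2, geometric multiplicity = 1

Determining the block sizes for each eigenvalue:
  λ = -3: gm = am = 2, so every block has size 1 → block sizes [1, 1]
  λ = 2: one block (gm = 1), so the single block has size am = 2 → block sizes [2]

Assembling the blocks gives a Jordan form
J =
  [-3,  0, 0, 0]
  [ 0, -3, 0, 0]
  [ 0,  0, 2, 1]
  [ 0,  0, 0, 2]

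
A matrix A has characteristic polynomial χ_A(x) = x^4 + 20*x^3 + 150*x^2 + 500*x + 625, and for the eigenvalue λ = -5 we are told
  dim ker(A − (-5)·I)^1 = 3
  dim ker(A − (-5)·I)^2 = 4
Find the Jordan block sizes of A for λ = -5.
Block sizes for λ = -5: [2, 1, 1]

From the dimensions of kernels of powers, the number of Jordan blocks of size at least j is d_j − d_{j−1} where d_j = dim ker(N^j) (with d_0 = 0). Computing the differences gives [3, 1].
The number of blocks of size exactly k is (#blocks of size ≥ k) − (#blocks of size ≥ k + 1), so the partition is: 2 block(s) of size 1, 1 block(s) of size 2.
In nonincreasing order the block sizes are [2, 1, 1].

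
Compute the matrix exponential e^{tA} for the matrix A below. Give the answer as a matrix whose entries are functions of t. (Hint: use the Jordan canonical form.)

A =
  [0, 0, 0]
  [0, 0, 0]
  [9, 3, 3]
e^{tA} =
  [1, 0, 0]
  [0, 1, 0]
  [3*exp(3*t) - 3, exp(3*t) - 1, exp(3*t)]

Strategy: write A = P · J · P⁻¹ where J is a Jordan canonical form, so e^{tA} = P · e^{tJ} · P⁻¹, and e^{tJ} can be computed block-by-block.

A has Jordan form
J =
  [0, 0, 0]
  [0, 0, 0]
  [0, 0, 3]
(up to reordering of blocks).

Per-block formulas:
  For a 1×1 block at λ = 3: exp(t · [3]) = [e^(3t)].
  For a 1×1 block at λ = 0: exp(t · [0]) = [e^(0t)].

After assembling e^{tJ} and conjugating by P, we get:

e^{tA} =
  [1, 0, 0]
  [0, 1, 0]
  [3*exp(3*t) - 3, exp(3*t) - 1, exp(3*t)]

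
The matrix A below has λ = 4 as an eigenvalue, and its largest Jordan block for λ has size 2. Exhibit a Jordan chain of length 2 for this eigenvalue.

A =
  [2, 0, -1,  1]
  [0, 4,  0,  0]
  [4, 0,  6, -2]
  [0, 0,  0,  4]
A Jordan chain for λ = 4 of length 2:
v_1 = (-2, 0, 4, 0)ᵀ
v_2 = (1, 0, 0, 0)ᵀ

Let N = A − (4)·I. We want v_2 with N^2 v_2 = 0 but N^1 v_2 ≠ 0; then v_{j-1} := N · v_j for j = 2, …, 2.

Pick v_2 = (1, 0, 0, 0)ᵀ.
Then v_1 = N · v_2 = (-2, 0, 4, 0)ᵀ.

Sanity check: (A − (4)·I) v_1 = (0, 0, 0, 0)ᵀ = 0. ✓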